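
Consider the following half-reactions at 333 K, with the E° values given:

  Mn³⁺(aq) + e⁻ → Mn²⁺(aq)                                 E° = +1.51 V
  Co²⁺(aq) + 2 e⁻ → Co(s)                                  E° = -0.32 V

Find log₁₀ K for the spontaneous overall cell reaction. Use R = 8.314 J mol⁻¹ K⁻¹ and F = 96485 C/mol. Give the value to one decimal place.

55.4

Cathode: Mn³⁺/Mn²⁺; anode: Co²⁺/Co. E°cell = (+1.51) − (-0.32) = +1.83 V, with n = 2.
ΔG° = −nFE° = −RT ln K, so ln K = nFE°/(RT) = (2)(96485)(+1.83) / ((8.314)(333)) = 127.552.
log₁₀ K = 127.552 / ln 10 = 55.4.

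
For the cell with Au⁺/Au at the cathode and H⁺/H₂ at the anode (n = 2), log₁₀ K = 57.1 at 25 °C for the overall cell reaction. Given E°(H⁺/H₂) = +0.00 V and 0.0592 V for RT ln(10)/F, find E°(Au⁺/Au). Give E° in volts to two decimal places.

E°cell = (0.0592/n)·log K = (0.0592/2)(57.1) = +1.690 V.
Since Au⁺/Au is the cathode and H⁺/H₂ the anode, E°cell = E°(Au⁺/Au) − E°(H⁺/H₂).
So E°(Au⁺/Au) = E°cell + E°(H⁺/H₂) = +1.690 + (+0.00) = +1.69 V.

+1.69 V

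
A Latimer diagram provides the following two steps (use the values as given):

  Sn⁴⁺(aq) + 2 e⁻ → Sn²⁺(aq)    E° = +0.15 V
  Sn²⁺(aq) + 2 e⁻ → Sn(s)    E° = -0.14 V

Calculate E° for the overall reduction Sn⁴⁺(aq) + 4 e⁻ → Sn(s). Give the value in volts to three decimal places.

+0.005 V

Since ΔG° = −nFE° is additive over sequential reductions, n₃E°₃ = n₁E°₁ + n₂E°₂.
E°₃ = (2×+0.15 + 2×-0.14) / 4 = (+0.020) / 4 = +0.005 V.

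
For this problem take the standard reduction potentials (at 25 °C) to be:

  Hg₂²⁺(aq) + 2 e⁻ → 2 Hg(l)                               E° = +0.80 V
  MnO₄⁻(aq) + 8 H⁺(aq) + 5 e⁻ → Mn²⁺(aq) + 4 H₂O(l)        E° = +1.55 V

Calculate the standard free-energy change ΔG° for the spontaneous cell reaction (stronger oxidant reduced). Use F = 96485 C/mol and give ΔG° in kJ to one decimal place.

MnO₄⁻/Mn²⁺ (E° = +1.55 V) is the cathode; Hg₂²⁺/Hg (E° = +0.80 V) is the anode, so E°cell = +0.75 V.
Balancing electrons gives n = 10 (lcm of 5 and 2).
ΔG° = −nFE° = −(10)(96485)(+0.75) = -723,638 J = -723.6 kJ.

-723.6 kJ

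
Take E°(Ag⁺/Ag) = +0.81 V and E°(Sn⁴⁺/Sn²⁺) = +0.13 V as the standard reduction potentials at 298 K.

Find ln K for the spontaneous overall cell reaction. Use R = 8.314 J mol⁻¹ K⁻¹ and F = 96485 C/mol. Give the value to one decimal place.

Cathode: Ag⁺/Ag; anode: Sn⁴⁺/Sn²⁺. E°cell = (+0.81) − (+0.13) = +0.68 V, with n = 2.
ΔG° = −nFE° = −RT ln K, so ln K = nFE°/(RT) = (2)(96485)(+0.68) / ((8.314)(298)) = 52.963.

53.0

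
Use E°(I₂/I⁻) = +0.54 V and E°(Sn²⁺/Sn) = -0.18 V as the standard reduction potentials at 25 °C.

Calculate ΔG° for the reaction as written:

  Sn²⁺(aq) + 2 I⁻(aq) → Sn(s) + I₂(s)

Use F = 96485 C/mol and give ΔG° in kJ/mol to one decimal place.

As written, Sn²⁺/Sn is reduced (cathode) and I₂/I⁻ is oxidised (anode), so E°cell = (-0.18) − (+0.54) = -0.72 V.
Balancing electrons gives n = 2.
ΔG° = −nFE° = −(2)(96485)(-0.72) = 138,938 J = +138.9 kJ/mol.

+138.9 kJ/mol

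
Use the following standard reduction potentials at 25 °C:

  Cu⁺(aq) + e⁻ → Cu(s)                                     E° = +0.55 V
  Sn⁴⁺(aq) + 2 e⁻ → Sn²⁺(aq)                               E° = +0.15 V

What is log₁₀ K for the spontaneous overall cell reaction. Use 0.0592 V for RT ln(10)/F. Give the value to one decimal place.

Cathode: Cu⁺/Cu; anode: Sn⁴⁺/Sn²⁺. E°cell = +0.40 V, n = 2.
log K = nE°cell / 0.0592 = (2)(+0.40) / 0.0592 = 13.5.

13.5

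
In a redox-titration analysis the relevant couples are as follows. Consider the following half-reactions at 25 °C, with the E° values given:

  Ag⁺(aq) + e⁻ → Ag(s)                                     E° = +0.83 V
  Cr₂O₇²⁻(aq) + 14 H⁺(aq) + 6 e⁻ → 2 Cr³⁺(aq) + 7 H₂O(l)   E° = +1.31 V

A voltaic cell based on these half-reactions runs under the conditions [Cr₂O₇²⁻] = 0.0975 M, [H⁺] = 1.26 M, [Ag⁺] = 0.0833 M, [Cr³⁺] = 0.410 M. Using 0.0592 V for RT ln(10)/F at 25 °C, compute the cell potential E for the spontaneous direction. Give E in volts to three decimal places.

Cr₂O₇²⁻/Cr³⁺ is the cathode (higher E°), Ag⁺/Ag the anode: E°cell = +1.31 − (+0.83) = +0.48 V, n = 6.
Overall: Cr₂O₇²⁻(aq) + 14 H⁺(aq) + 6 Ag(s) → 2 Cr³⁺(aq) + 7 H₂O(l) + 6 Ag⁺(aq)
Q = [Cr³⁺]^2·[Ag⁺]^6 / ([Cr₂O₇²⁻]·[H⁺]^14); log Q = -7.645.
E = E° − (0.0592/n) log Q = +0.48 − (0.0592/6)(-7.645) = +0.555 V.

+0.555 V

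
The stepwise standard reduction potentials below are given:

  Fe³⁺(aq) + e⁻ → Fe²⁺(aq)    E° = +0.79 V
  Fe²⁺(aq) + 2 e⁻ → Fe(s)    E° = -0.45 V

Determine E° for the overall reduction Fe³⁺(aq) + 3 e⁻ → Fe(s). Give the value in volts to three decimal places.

-0.037 V

Standard free energies of sequential steps add: ΔG°₃ = ΔG°₁ + ΔG°₂, so n₃E°₃ = n₁E°₁ + n₂E°₂.
E°₃ = (1×+0.79 + 2×-0.45) / 3 = (-0.110) / 3 = -0.037 V.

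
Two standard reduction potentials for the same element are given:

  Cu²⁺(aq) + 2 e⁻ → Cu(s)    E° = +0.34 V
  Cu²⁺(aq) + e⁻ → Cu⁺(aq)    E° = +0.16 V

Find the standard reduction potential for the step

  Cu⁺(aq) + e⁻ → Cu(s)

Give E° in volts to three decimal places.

+0.520 V

Sequential free energies add, so n₃E°₃ = n₁E°₁ + n₂E°₂.
With n₃ = 2, and the known step contributing 1×(+0.16) V, the unknown satisfies 1·E° = 2×(+0.34) − 1×(+0.16) = +0.520.
E° = +0.520 / 1 = +0.520 V.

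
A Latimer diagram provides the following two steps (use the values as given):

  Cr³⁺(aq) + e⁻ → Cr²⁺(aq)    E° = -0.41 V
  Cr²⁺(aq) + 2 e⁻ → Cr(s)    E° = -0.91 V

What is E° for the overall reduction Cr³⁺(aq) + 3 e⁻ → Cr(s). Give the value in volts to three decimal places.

Since ΔG° = −nFE° is additive over sequential reductions, n₃E°₃ = n₁E°₁ + n₂E°₂.
E°₃ = (1×-0.41 + 2×-0.91) / 3 = (-2.230) / 3 = -0.743 V.

-0.743 V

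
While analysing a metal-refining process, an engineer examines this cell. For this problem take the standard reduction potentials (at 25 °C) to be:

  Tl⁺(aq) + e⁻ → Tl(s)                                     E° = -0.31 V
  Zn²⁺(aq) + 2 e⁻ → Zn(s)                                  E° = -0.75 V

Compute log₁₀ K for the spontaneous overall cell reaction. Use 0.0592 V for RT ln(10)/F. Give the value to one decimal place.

14.9

Cathode: Tl⁺/Tl; anode: Zn²⁺/Zn. E°cell = +0.44 V, n = 2.
log K = nE°cell / 0.0592 = (2)(+0.44) / 0.0592 = 14.9.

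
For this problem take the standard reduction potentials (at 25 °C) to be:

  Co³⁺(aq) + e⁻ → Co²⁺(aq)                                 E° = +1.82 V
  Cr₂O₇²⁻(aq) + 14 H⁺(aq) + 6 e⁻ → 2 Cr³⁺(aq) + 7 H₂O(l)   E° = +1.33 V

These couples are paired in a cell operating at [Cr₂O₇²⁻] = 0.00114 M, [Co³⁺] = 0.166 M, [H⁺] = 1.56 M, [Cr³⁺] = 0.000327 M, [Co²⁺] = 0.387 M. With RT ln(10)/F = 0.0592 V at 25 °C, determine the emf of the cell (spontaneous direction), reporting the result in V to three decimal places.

Co³⁺/Co²⁺ is the cathode (higher E°), Cr₂O₇²⁻/Cr³⁺ the anode: E°cell = +1.82 − (+1.33) = +0.49 V, n = 6.
Overall: 6 Co³⁺(aq) + 2 Cr³⁺(aq) + 7 H₂O(l) → 6 Co²⁺(aq) + Cr₂O₇²⁻(aq) + 14 H⁺(aq)
Q = [Co²⁺]^6·[Cr₂O₇²⁻]·[H⁺]^14 / ([Co³⁺]^6·[Cr³⁺]^2); log Q = 8.937.
E = E° − (0.0592/n) log Q = +0.49 − (0.0592/6)(8.937) = +0.402 V.

+0.402 V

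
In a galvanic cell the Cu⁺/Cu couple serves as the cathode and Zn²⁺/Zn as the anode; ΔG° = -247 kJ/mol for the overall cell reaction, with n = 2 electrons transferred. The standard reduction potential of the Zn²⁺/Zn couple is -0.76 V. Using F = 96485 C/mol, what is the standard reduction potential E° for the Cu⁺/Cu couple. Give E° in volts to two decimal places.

E°cell = −ΔG°/(nF) = −(-247×10³)/((2)(96485)) = +1.280 V.
Since Cu⁺/Cu is the cathode and Zn²⁺/Zn the anode, E°cell = E°(Cu⁺/Cu) − E°(Zn²⁺/Zn).
So E°(Cu⁺/Cu) = E°cell + E°(Zn²⁺/Zn) = +1.280 + (-0.76) = +0.52 V.

+0.52 V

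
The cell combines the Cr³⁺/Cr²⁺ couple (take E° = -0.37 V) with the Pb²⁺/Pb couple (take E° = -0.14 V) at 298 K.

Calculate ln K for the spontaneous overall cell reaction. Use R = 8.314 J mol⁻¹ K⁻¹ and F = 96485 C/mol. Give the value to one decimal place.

Cathode: Pb²⁺/Pb; anode: Cr³⁺/Cr²⁺. E°cell = (-0.14) − (-0.37) = +0.23 V, with n = 2.
ΔG° = −nFE° = −RT ln K, so ln K = nFE°/(RT) = (2)(96485)(+0.23) / ((8.314)(298)) = 17.914.

17.9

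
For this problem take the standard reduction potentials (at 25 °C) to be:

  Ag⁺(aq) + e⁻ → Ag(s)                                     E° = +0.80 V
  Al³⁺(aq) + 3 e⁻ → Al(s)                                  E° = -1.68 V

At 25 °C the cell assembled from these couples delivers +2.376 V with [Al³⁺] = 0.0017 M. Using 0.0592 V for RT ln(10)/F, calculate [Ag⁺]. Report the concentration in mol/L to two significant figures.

Ag⁺/Ag is the cathode, Al³⁺/Al the anode: E°cell = +2.48 V, n = 3.
Overall reaction: 3 Ag⁺(aq) + Al(s) → 3 Ag(s) + Al³⁺(aq); Q = [Al³⁺]^1/[Ag⁺]^3.
From E = E° − (0.0592/n) log Q: log Q = (E° − E)·n/0.0592 = (+2.48 − (+2.376))·3/0.0592 = 5.2703.
So 3·log[Ag⁺] = 1·log(0.0017) − log Q = -2.7696 − (5.2703) = -8.0399; log[Ag⁺] = -8.0399 / 3 = -2.6800; [Ag⁺] = 10^(-2.6800) ≈ 0.0021 M.

0.0021 M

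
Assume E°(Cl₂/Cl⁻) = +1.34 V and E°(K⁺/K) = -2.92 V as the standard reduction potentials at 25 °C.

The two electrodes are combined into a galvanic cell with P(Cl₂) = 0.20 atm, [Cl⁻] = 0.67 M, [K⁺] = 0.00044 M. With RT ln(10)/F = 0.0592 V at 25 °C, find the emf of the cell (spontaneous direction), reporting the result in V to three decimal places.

Cl₂/Cl⁻ is the cathode (higher E°), K⁺/K the anode: E°cell = +1.34 − (-2.92) = +4.26 V, n = 2.
Overall: Cl₂(g) + 2 K(s) → 2 Cl⁻(aq) + 2 K⁺(aq)
Q = [Cl⁻]^2·[K⁺]^2 / (P(Cl₂)); log Q = -6.362.
E = E° − (0.0592/n) log Q = +4.26 − (0.0592/2)(-6.362) = +4.448 V.

+4.448 V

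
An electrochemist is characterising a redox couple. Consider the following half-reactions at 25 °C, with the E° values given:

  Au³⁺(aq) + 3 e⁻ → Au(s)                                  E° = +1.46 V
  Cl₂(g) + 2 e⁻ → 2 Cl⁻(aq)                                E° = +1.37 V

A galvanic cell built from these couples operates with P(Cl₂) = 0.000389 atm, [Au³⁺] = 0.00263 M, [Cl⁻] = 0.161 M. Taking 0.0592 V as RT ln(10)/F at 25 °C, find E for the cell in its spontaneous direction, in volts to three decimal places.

+0.093 V

Au³⁺/Au is the cathode (higher E°), Cl₂/Cl⁻ the anode: E°cell = +1.46 − (+1.37) = +0.09 V, n = 6.
Overall: 2 Au³⁺(aq) + 6 Cl⁻(aq) → 2 Au(s) + 3 Cl₂(g)
Q = P(Cl₂)^3 / ([Au³⁺]^2·[Cl⁻]^6); log Q = -0.311.
E = E° − (0.0592/n) log Q = +0.09 − (0.0592/6)(-0.311) = +0.093 V.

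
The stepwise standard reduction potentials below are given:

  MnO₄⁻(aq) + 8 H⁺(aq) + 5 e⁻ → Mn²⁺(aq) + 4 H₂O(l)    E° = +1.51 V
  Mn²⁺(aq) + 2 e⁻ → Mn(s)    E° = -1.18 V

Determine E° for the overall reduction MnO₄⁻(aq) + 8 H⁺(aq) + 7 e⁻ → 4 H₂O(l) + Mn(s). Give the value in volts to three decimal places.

Adding the free-energy changes (−nFE°) of the two steps gives −n₃FE°₃ = −n₁FE°₁ − n₂FE°₂.
E°₃ = (5×+1.51 + 2×-1.18) / 7 = (+5.190) / 7 = +0.741 V.

+0.741 V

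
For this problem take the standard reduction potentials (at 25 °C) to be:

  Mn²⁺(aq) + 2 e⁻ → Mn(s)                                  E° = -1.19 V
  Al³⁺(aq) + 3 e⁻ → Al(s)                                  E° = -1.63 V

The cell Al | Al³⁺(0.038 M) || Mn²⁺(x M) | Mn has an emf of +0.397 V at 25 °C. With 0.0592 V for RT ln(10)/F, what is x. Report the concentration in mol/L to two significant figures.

0.0040 M

Mn²⁺/Mn is the cathode, Al³⁺/Al the anode: E°cell = +0.44 V, n = 6.
Overall reaction: 3 Mn²⁺(aq) + 2 Al(s) → 3 Mn(s) + 2 Al³⁺(aq); Q = [Al³⁺]^2/[Mn²⁺]^3.
From E = E° − (0.0592/n) log Q: log Q = (E° − E)·n/0.0592 = (+0.44 − (+0.397))·6/0.0592 = 4.3581.
So 3·log[Mn²⁺] = 2·log(0.038) − log Q = -2.8404 − (4.3581) = -7.1985; log[Mn²⁺] = -7.1985 / 3 = -2.3995; [Mn²⁺] = 10^(-2.3995) ≈ 0.0040 M.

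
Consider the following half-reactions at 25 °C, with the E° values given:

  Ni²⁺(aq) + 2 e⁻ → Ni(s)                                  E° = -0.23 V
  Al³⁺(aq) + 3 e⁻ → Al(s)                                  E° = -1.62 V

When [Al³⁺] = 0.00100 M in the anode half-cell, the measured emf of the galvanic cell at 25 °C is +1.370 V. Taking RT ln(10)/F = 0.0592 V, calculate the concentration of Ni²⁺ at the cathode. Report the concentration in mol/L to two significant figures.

0.0021 M

Ni²⁺/Ni is the cathode, Al³⁺/Al the anode: E°cell = +1.39 V, n = 6.
Overall reaction: 3 Ni²⁺(aq) + 2 Al(s) → 3 Ni(s) + 2 Al³⁺(aq); Q = [Al³⁺]^2/[Ni²⁺]^3.
From E = E° − (0.0592/n) log Q: log Q = (E° − E)·n/0.0592 = (+1.39 − (+1.370))·6/0.0592 = 2.0270.
So 3·log[Ni²⁺] = 2·log(0.001) − log Q = -6.0000 − (2.0270) = -8.0270; log[Ni²⁺] = -8.0270 / 3 = -2.6757; [Ni²⁺] = 10^(-2.6757) ≈ 0.0021 M.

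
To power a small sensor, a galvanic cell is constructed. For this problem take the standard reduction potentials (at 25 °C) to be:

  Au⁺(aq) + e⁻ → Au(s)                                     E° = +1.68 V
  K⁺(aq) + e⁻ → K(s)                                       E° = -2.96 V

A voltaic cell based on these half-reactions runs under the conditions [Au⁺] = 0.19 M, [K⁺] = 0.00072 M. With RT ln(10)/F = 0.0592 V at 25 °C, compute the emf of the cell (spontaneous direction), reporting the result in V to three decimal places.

Au⁺/Au is the cathode (higher E°), K⁺/K the anode: E°cell = +1.68 − (-2.96) = +4.64 V, n = 1.
Overall: Au⁺(aq) + K(s) → Au(s) + K⁺(aq)
Q = [K⁺] / ([Au⁺]); log Q = -2.421.
E = E° − (0.0592/n) log Q = +4.64 − (0.0592/1)(-2.421) = +4.783 V.

+4.783 V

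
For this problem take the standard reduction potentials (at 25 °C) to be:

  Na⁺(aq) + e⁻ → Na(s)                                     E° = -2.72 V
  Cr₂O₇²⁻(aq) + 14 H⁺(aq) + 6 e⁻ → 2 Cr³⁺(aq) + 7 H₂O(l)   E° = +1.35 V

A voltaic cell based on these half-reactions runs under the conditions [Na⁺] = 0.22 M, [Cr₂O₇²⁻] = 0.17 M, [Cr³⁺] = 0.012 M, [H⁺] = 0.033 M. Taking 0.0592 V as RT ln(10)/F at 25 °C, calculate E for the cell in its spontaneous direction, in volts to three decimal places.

Cr₂O₇²⁻/Cr³⁺ is the cathode (higher E°), Na⁺/Na the anode: E°cell = +1.35 − (-2.72) = +4.07 V, n = 6.
Overall: Cr₂O₇²⁻(aq) + 14 H⁺(aq) + 6 Na(s) → 2 Cr³⁺(aq) + 7 H₂O(l) + 6 Na⁺(aq)
Q = [Cr³⁺]^2·[Na⁺]^6 / ([Cr₂O₇²⁻]·[H⁺]^14); log Q = 13.723.
E = E° − (0.0592/n) log Q = +4.07 − (0.0592/6)(13.723) = +3.935 V.

+3.935 V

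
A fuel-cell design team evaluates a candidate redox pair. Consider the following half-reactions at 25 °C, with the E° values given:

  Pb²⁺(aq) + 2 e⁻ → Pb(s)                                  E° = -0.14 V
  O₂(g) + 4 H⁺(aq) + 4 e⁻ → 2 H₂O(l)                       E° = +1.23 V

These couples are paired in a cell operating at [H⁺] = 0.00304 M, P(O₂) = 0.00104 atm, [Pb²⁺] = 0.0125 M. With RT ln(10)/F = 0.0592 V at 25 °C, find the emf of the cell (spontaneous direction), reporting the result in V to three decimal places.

+1.233 V

O₂/H₂O is the cathode (higher E°), Pb²⁺/Pb the anode: E°cell = +1.23 − (-0.14) = +1.37 V, n = 4.
Overall: O₂(g) + 4 H⁺(aq) + 2 Pb(s) → 2 H₂O(l) + 2 Pb²⁺(aq)
Q = [Pb²⁺]^2 / (P(O₂)·[H⁺]^4); log Q = 9.245.
E = E° − (0.0592/n) log Q = +1.37 − (0.0592/4)(9.245) = +1.233 V.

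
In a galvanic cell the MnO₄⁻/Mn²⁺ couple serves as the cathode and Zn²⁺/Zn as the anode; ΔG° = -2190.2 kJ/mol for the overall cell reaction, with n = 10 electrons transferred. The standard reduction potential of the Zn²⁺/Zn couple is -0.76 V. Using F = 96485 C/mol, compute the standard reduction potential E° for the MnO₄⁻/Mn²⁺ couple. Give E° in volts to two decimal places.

E°cell = −ΔG°/(nF) = −(-2190.2×10³)/((10)(96485)) = +2.270 V.
Since MnO₄⁻/Mn²⁺ is the cathode and Zn²⁺/Zn the anode, E°cell = E°(MnO₄⁻/Mn²⁺) − E°(Zn²⁺/Zn).
So E°(MnO₄⁻/Mn²⁺) = E°cell + E°(Zn²⁺/Zn) = +2.270 + (-0.76) = +1.51 V.

+1.51 V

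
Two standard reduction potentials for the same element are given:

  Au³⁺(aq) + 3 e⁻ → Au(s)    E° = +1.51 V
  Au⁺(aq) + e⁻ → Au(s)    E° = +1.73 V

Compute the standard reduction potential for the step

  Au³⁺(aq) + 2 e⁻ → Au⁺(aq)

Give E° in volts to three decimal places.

+1.400 V

Sequential free energies add, so n₃E°₃ = n₁E°₁ + n₂E°₂.
With n₃ = 3, and the known step contributing 1×(+1.73) V, the unknown satisfies 2·E° = 3×(+1.51) − 1×(+1.73) = +2.800.
E° = +2.800 / 2 = +1.400 V.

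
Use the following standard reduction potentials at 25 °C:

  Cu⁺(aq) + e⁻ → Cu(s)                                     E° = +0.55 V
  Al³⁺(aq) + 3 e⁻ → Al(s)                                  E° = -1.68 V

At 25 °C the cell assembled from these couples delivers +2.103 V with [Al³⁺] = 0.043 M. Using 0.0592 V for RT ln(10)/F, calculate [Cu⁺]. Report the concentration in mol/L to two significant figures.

0.0025 M

Cu⁺/Cu is the cathode, Al³⁺/Al the anode: E°cell = +2.23 V, n = 3.
Overall reaction: 3 Cu⁺(aq) + Al(s) → 3 Cu(s) + Al³⁺(aq); Q = [Al³⁺]^1/[Cu⁺]^3.
From E = E° − (0.0592/n) log Q: log Q = (E° − E)·n/0.0592 = (+2.23 − (+2.103))·3/0.0592 = 6.4358.
So 3·log[Cu⁺] = 1·log(0.043) − log Q = -1.3665 − (6.4358) = -7.8023; log[Cu⁺] = -7.8023 / 3 = -2.6008; [Cu⁺] = 10^(-2.6008) ≈ 0.0025 M.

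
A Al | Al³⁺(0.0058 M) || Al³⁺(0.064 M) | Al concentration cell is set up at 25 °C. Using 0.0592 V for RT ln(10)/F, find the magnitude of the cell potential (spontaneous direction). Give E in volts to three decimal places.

For a concentration cell E°cell = 0. The 0.064 M side is the cathode (reduction is favoured where [Al³⁺] is higher).
With n = 3, E = −(0.0592/3) log([Al³⁺]ₐₙ/[Al³⁺]꜀ₐₜ) = −(0.0592/3) log(0.0058/0.064) = −(0.0592/3)(-1.043) = +0.021 V.

+0.021 V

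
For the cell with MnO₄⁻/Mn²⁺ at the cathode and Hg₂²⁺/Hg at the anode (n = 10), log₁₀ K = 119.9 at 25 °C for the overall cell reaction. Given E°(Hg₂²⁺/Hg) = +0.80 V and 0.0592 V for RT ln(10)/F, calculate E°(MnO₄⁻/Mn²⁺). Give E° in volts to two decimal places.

+1.51 V

E°cell = (0.0592/n)·log K = (0.0592/10)(119.9) = +0.710 V.
Since MnO₄⁻/Mn²⁺ is the cathode and Hg₂²⁺/Hg the anode, E°cell = E°(MnO₄⁻/Mn²⁺) − E°(Hg₂²⁺/Hg).
So E°(MnO₄⁻/Mn²⁺) = E°cell + E°(Hg₂²⁺/Hg) = +0.710 + (+0.80) = +1.51 V.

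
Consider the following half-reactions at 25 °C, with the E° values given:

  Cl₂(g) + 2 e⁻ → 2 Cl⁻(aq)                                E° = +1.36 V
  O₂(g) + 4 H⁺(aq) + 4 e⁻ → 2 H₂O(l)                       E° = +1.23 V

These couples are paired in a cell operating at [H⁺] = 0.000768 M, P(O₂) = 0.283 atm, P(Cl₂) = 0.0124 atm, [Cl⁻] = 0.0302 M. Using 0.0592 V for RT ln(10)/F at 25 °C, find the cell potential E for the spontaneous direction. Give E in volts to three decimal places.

Cl₂/Cl⁻ is the cathode (higher E°), O₂/H₂O the anode: E°cell = +1.36 − (+1.23) = +0.13 V, n = 4.
Overall: 2 Cl₂(g) + 2 H₂O(l) → 4 Cl⁻(aq) + O₂(g) + 4 H⁺(aq)
Q = [Cl⁻]^4·P(O₂)·[H⁺]^4 / (P(Cl₂)^2); log Q = -15.274.
E = E° − (0.0592/n) log Q = +0.13 − (0.0592/4)(-15.274) = +0.356 V.

+0.356 V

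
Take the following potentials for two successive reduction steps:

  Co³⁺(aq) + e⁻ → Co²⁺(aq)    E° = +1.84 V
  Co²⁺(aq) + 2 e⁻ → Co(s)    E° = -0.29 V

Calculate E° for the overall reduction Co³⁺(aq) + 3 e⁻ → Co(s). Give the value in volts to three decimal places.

Standard free energies of sequential steps add: ΔG°₃ = ΔG°₁ + ΔG°₂, so n₃E°₃ = n₁E°₁ + n₂E°₂.
E°₃ = (1×+1.84 + 2×-0.29) / 3 = (+1.260) / 3 = +0.420 V.

+0.420 V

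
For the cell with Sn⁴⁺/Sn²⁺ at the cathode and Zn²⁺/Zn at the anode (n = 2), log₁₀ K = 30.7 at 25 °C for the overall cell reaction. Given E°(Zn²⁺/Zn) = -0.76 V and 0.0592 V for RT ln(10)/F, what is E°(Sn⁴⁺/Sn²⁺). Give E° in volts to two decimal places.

+0.15 V

E°cell = (0.0592/n)·log K = (0.0592/2)(30.7) = +0.909 V.
Since Sn⁴⁺/Sn²⁺ is the cathode and Zn²⁺/Zn the anode, E°cell = E°(Sn⁴⁺/Sn²⁺) − E°(Zn²⁺/Zn).
So E°(Sn⁴⁺/Sn²⁺) = E°cell + E°(Zn²⁺/Zn) = +0.909 + (-0.76) = +0.15 V.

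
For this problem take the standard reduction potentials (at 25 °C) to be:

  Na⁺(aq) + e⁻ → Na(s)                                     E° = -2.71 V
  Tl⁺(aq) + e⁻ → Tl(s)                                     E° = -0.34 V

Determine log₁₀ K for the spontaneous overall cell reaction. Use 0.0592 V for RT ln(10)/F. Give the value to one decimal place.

40.0

Cathode: Tl⁺/Tl; anode: Na⁺/Na. E°cell = +2.37 V, n = 1.
log K = nE°cell / 0.0592 = (1)(+2.37) / 0.0592 = 40.0.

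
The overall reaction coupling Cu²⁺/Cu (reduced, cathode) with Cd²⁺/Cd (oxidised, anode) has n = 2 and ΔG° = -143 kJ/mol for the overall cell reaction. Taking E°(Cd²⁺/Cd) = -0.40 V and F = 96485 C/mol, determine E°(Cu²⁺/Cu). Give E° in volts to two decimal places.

+0.34 V

E°cell = −ΔG°/(nF) = −(-143×10³)/((2)(96485)) = +0.741 V.
Since Cu²⁺/Cu is the cathode and Cd²⁺/Cd the anode, E°cell = E°(Cu²⁺/Cu) − E°(Cd²⁺/Cd).
So E°(Cu²⁺/Cu) = E°cell + E°(Cd²⁺/Cd) = +0.741 + (-0.40) = +0.34 V.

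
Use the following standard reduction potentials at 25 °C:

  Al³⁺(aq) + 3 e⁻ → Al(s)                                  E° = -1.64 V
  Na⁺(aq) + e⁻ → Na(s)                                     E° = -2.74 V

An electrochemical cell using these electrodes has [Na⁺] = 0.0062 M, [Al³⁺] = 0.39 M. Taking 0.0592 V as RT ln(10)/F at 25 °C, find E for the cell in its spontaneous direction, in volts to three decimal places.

+1.223 V

Al³⁺/Al is the cathode (higher E°), Na⁺/Na the anode: E°cell = -1.64 − (-2.74) = +1.10 V, n = 3.
Overall: Al³⁺(aq) + 3 Na(s) → Al(s) + 3 Na⁺(aq)
Q = [Na⁺]^3 / ([Al³⁺]); log Q = -6.214.
E = E° − (0.0592/n) log Q = +1.10 − (0.0592/3)(-6.214) = +1.223 V.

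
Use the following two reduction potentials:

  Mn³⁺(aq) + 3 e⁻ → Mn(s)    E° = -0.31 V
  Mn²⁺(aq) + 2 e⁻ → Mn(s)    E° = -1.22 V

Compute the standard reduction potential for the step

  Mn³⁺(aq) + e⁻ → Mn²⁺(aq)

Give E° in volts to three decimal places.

Sequential free energies add, so n₃E°₃ = n₁E°₁ + n₂E°₂.
With n₃ = 3, and the known step contributing 2×(-1.22) V, the unknown satisfies 1·E° = 3×(-0.31) − 2×(-1.22) = +1.510.
E° = +1.510 / 1 = +1.510 V.

+1.510 V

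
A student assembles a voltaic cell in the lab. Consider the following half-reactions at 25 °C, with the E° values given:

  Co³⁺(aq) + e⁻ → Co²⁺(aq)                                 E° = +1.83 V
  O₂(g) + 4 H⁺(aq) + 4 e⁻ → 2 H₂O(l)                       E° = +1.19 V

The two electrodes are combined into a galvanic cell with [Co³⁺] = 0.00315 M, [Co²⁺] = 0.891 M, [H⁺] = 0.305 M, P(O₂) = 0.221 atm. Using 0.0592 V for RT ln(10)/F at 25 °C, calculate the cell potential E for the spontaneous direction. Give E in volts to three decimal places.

+0.535 V

Co³⁺/Co²⁺ is the cathode (higher E°), O₂/H₂O the anode: E°cell = +1.83 − (+1.19) = +0.64 V, n = 4.
Overall: 4 Co³⁺(aq) + 2 H₂O(l) → 4 Co²⁺(aq) + O₂(g) + 4 H⁺(aq)
Q = [Co²⁺]^4·P(O₂)·[H⁺]^4 / ([Co³⁺]^4); log Q = 7.088.
E = E° − (0.0592/n) log Q = +0.64 − (0.0592/4)(7.088) = +0.535 V.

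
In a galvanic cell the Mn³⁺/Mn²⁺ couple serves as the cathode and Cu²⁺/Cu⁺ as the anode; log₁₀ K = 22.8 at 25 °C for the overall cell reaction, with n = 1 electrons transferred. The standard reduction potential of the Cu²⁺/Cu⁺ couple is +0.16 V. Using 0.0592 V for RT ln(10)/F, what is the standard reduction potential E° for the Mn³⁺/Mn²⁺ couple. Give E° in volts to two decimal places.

+1.51 V

E°cell = (0.0592/n)·log K = (0.0592/1)(22.8) = +1.350 V.
Since Mn³⁺/Mn²⁺ is the cathode and Cu²⁺/Cu⁺ the anode, E°cell = E°(Mn³⁺/Mn²⁺) − E°(Cu²⁺/Cu⁺).
So E°(Mn³⁺/Mn²⁺) = E°cell + E°(Cu²⁺/Cu⁺) = +1.350 + (+0.16) = +1.51 V.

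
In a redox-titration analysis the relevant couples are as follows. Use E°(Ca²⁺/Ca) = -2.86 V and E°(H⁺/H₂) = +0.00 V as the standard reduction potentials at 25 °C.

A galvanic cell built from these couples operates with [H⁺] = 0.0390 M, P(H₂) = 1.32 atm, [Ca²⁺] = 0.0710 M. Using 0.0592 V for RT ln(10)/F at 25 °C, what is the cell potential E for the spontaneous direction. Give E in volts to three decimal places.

+2.807 V

H⁺/H₂ is the cathode (higher E°), Ca²⁺/Ca the anode: E°cell = +0.00 − (-2.86) = +2.86 V, n = 2.
Overall: 2 H⁺(aq) + Ca(s) → H₂(g) + Ca²⁺(aq)
Q = P(H₂)·[Ca²⁺] / ([H⁺]^2); log Q = 1.790.
E = E° − (0.0592/n) log Q = +2.86 − (0.0592/2)(1.790) = +2.807 V.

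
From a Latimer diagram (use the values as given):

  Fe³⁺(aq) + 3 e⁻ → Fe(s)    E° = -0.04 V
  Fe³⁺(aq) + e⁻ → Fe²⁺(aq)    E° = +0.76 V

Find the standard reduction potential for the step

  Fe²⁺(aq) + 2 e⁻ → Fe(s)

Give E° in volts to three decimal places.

-0.440 V

Sequential free energies add, so n₃E°₃ = n₁E°₁ + n₂E°₂.
With n₃ = 3, and the known step contributing 1×(+0.76) V, the unknown satisfies 2·E° = 3×(-0.04) − 1×(+0.76) = -0.880.
E° = -0.880 / 2 = -0.440 V.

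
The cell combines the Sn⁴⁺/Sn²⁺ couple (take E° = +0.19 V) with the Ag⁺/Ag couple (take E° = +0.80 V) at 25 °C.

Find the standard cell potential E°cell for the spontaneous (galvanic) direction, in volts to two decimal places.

The Ag⁺/Ag couple has the higher reduction potential, so it is the cathode; Sn⁴⁺/Sn²⁺ is oxidised at the anode.
E°cell = E°(cathode) − E°(anode) = (+0.80) − (+0.19) = +0.61 V.
Since E°cell > 0, the reaction is spontaneous under standard conditions.

+0.61 V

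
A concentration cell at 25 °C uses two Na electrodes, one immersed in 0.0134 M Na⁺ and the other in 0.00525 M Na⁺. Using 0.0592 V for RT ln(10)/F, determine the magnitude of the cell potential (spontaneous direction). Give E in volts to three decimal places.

For a concentration cell E°cell = 0. The 0.0134 M side is the cathode (reduction is favoured where [Na⁺] is higher).
With n = 1, E = −(0.0592/1) log([Na⁺]ₐₙ/[Na⁺]꜀ₐₜ) = −(0.0592/1) log(0.00525/0.0134) = −(0.0592/1)(-0.407) = +0.024 V.

+0.024 V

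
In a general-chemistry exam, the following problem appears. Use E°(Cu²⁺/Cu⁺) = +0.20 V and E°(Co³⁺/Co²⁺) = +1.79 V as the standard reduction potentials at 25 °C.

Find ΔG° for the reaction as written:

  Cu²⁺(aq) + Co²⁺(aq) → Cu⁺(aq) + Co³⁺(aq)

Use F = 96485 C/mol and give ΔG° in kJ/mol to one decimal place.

As written, Cu²⁺/Cu⁺ is reduced (cathode) and Co³⁺/Co²⁺ is oxidised (anode), so E°cell = (+0.20) − (+1.79) = -1.59 V.
Balancing electrons gives n = 1.
ΔG° = −nFE° = −(1)(96485)(-1.59) = 153,411 J = +153.4 kJ/mol.

+153.4 kJ/mol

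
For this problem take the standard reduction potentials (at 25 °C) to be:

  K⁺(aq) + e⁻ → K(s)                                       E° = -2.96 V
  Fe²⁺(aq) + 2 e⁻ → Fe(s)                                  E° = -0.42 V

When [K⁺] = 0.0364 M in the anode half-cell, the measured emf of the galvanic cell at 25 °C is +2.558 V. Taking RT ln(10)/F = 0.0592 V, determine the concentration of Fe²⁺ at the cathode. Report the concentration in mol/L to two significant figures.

0.0054 M

Fe²⁺/Fe is the cathode, K⁺/K the anode: E°cell = +2.54 V, n = 2.
Overall reaction: Fe²⁺(aq) + 2 K(s) → Fe(s) + 2 K⁺(aq); Q = [K⁺]^2/[Fe²⁺]^1.
From E = E° − (0.0592/n) log Q: log Q = (E° − E)·n/0.0592 = (+2.54 − (+2.558))·2/0.0592 = -0.6081.
So 1·log[Fe²⁺] = 2·log(0.0364) − log Q = -2.8778 − (-0.6081) = -2.2697; [Fe²⁺] = 10^(-2.2697) ≈ 0.0054 M.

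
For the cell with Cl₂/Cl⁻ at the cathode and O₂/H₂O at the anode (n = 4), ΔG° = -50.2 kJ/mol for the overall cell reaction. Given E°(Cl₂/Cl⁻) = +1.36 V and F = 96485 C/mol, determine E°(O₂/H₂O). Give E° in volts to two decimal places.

+1.23 V

E°cell = −ΔG°/(nF) = −(-50.2×10³)/((4)(96485)) = +0.130 V.
Since Cl₂/Cl⁻ is the cathode and O₂/H₂O the anode, E°cell = E°(Cl₂/Cl⁻) − E°(O₂/H₂O).
So E°(O₂/H₂O) = E°(Cl₂/Cl⁻) − E°cell = (+1.36) − (+0.130) = +1.23 V.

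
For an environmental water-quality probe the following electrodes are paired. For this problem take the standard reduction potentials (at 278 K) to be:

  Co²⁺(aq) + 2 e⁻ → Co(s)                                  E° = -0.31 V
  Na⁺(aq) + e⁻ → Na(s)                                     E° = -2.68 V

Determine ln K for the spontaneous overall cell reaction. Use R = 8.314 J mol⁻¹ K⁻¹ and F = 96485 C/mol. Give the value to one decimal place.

Cathode: Co²⁺/Co; anode: Na⁺/Na. E°cell = (-0.31) − (-2.68) = +2.37 V, with n = 2.
ΔG° = −nFE° = −RT ln K, so ln K = nFE°/(RT) = (2)(96485)(+2.37) / ((8.314)(278)) = 197.872.

197.9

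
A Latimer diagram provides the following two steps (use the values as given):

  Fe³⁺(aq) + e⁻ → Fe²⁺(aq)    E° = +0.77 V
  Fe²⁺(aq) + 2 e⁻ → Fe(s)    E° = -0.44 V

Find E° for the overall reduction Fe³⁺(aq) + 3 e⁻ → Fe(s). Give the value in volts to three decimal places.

-0.037 V

Adding the free-energy changes (−nFE°) of the two steps gives −n₃FE°₃ = −n₁FE°₁ − n₂FE°₂.
E°₃ = (1×+0.77 + 2×-0.44) / 3 = (-0.110) / 3 = -0.037 V.
E° values themselves are not directly additive — weighting by electron count is essential.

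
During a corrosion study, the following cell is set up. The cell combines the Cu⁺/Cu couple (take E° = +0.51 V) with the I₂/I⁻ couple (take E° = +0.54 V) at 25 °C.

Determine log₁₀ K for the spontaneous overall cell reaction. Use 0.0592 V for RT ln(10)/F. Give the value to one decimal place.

Cathode: I₂/I⁻; anode: Cu⁺/Cu. E°cell = +0.03 V, n = 2.
log K = nE°cell / 0.0592 = (2)(+0.03) / 0.0592 = 1.0.

1.0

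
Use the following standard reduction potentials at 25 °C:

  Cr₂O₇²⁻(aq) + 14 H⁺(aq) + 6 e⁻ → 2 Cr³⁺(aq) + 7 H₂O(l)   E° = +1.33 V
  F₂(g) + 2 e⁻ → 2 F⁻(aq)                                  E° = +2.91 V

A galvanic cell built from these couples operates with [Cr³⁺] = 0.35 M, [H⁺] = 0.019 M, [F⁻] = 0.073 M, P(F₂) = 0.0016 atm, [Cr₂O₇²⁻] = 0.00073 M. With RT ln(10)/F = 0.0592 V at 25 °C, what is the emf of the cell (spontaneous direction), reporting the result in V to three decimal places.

F₂/F⁻ is the cathode (higher E°), Cr₂O₇²⁻/Cr³⁺ the anode: E°cell = +2.91 − (+1.33) = +1.58 V, n = 6.
Overall: 3 F₂(g) + 2 Cr³⁺(aq) + 7 H₂O(l) → 6 F⁻(aq) + Cr₂O₇²⁻(aq) + 14 H⁺(aq)
Q = [F⁻]^6·[Cr₂O₇²⁻]·[H⁺]^14 / (P(F₂)^3·[Cr³⁺]^2); log Q = -24.755.
E = E° − (0.0592/n) log Q = +1.58 − (0.0592/6)(-24.755) = +1.824 V.

+1.824 V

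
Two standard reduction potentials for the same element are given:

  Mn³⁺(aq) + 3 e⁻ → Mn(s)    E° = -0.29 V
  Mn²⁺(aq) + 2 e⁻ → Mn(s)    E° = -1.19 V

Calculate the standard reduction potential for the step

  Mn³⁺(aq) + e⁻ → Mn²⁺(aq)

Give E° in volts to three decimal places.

Sequential free energies add, so n₃E°₃ = n₁E°₁ + n₂E°₂.
With n₃ = 3, and the known step contributing 2×(-1.19) V, the unknown satisfies 1·E° = 3×(-0.29) − 2×(-1.19) = +1.510.
E° = +1.510 / 1 = +1.510 V.

+1.510 V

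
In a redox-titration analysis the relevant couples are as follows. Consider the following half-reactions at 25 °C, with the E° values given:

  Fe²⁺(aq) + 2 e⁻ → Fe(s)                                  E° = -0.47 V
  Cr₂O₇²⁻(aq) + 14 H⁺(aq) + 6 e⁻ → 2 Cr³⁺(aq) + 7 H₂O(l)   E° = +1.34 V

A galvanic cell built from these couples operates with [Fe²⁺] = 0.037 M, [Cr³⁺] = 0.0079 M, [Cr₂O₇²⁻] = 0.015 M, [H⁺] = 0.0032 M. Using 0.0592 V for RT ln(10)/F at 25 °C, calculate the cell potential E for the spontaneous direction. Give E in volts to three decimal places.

+1.531 V

Cr₂O₇²⁻/Cr³⁺ is the cathode (higher E°), Fe²⁺/Fe the anode: E°cell = +1.34 − (-0.47) = +1.81 V, n = 6.
Overall: Cr₂O₇²⁻(aq) + 14 H⁺(aq) + 3 Fe(s) → 2 Cr³⁺(aq) + 7 H₂O(l) + 3 Fe²⁺(aq)
Q = [Cr³⁺]^2·[Fe²⁺]^3 / ([Cr₂O₇²⁻]·[H⁺]^14); log Q = 28.252.
E = E° − (0.0592/n) log Q = +1.81 − (0.0592/6)(28.252) = +1.531 V.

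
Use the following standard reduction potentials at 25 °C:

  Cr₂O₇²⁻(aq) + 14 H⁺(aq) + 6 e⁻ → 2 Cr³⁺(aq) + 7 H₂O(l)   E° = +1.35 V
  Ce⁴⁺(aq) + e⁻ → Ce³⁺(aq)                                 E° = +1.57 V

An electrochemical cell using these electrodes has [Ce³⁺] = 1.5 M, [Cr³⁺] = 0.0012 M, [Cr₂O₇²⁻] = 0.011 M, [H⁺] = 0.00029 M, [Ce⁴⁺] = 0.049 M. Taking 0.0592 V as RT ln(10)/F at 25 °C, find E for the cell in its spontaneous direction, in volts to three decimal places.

Ce⁴⁺/Ce³⁺ is the cathode (higher E°), Cr₂O₇²⁻/Cr³⁺ the anode: E°cell = +1.57 − (+1.35) = +0.22 V, n = 6.
Overall: 6 Ce⁴⁺(aq) + 2 Cr³⁺(aq) + 7 H₂O(l) → 6 Ce³⁺(aq) + Cr₂O₇²⁻(aq) + 14 H⁺(aq)
Q = [Ce³⁺]^6·[Cr₂O₇²⁻]·[H⁺]^14 / ([Ce⁴⁺]^6·[Cr³⁺]^2); log Q = -36.728.
E = E° − (0.0592/n) log Q = +0.22 − (0.0592/6)(-36.728) = +0.582 V.

+0.582 V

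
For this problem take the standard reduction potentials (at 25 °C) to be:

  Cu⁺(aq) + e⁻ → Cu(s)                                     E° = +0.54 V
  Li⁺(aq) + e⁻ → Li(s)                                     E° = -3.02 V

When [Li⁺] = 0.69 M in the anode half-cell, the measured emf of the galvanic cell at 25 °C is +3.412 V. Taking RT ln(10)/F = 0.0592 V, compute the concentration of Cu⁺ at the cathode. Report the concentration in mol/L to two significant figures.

Cu⁺/Cu is the cathode, Li⁺/Li the anode: E°cell = +3.56 V, n = 1.
Overall reaction: Cu⁺(aq) + Li(s) → Cu(s) + Li⁺(aq); Q = [Li⁺]^1/[Cu⁺]^1.
From E = E° − (0.0592/n) log Q: log Q = (E° − E)·n/0.0592 = (+3.56 − (+3.412))·1/0.0592 = 2.5000.
So 1·log[Cu⁺] = 1·log(0.69) − log Q = -0.1612 − (2.5000) = -2.6612; [Cu⁺] = 10^(-2.6612) ≈ 0.0022 M.

0.0022 M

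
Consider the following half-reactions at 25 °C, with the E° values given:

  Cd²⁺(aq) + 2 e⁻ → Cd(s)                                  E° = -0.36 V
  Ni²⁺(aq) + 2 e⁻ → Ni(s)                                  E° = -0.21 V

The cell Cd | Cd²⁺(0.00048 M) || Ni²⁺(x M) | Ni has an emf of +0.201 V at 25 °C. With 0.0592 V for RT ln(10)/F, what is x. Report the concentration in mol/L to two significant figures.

0.025 M

Ni²⁺/Ni is the cathode, Cd²⁺/Cd the anode: E°cell = +0.15 V, n = 2.
Overall reaction: Ni²⁺(aq) + Cd(s) → Ni(s) + Cd²⁺(aq); Q = [Cd²⁺]^1/[Ni²⁺]^1.
From E = E° − (0.0592/n) log Q: log Q = (E° − E)·n/0.0592 = (+0.15 − (+0.201))·2/0.0592 = -1.7230.
So 1·log[Ni²⁺] = 1·log(0.00048) − log Q = -3.3188 − (-1.7230) = -1.5958; [Ni²⁺] = 10^(-1.5958) ≈ 0.025 M.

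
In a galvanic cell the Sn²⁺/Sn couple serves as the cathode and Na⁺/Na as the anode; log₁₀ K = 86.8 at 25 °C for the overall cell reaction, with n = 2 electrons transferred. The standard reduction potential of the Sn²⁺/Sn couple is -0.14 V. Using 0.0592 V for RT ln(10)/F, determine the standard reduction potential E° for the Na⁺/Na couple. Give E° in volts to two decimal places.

-2.71 V

E°cell = (0.0592/n)·log K = (0.0592/2)(86.8) = +2.569 V.
Since Sn²⁺/Sn is the cathode and Na⁺/Na the anode, E°cell = E°(Sn²⁺/Sn) − E°(Na⁺/Na).
So E°(Na⁺/Na) = E°(Sn²⁺/Sn) − E°cell = (-0.14) − (+2.569) = -2.71 V.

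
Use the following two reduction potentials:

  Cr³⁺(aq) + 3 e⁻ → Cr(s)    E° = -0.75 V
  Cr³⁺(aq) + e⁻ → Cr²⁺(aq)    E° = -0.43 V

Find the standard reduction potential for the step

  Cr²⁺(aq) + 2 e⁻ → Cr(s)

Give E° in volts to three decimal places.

-0.910 V

Sequential free energies add, so n₃E°₃ = n₁E°₁ + n₂E°₂.
With n₃ = 3, and the known step contributing 1×(-0.43) V, the unknown satisfies 2·E° = 3×(-0.75) − 1×(-0.43) = -1.820.
E° = -1.820 / 2 = -0.910 V.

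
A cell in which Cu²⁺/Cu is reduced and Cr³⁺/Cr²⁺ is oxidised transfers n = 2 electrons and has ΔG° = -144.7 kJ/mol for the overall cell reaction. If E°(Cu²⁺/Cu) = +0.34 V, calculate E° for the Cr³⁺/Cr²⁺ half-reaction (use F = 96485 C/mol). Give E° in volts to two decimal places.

E°cell = −ΔG°/(nF) = −(-144.7×10³)/((2)(96485)) = +0.750 V.
Since Cu²⁺/Cu is the cathode and Cr³⁺/Cr²⁺ the anode, E°cell = E°(Cu²⁺/Cu) − E°(Cr³⁺/Cr²⁺).
So E°(Cr³⁺/Cr²⁺) = E°(Cu²⁺/Cu) − E°cell = (+0.34) − (+0.750) = -0.41 V.

-0.41 V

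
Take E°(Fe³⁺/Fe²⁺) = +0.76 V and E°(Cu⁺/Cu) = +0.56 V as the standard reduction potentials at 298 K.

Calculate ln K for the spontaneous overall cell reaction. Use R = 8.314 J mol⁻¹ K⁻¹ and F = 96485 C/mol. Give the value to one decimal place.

Cathode: Fe³⁺/Fe²⁺; anode: Cu⁺/Cu. E°cell = (+0.76) − (+0.56) = +0.20 V, with n = 1.
ΔG° = −nFE° = −RT ln K, so ln K = nFE°/(RT) = (1)(96485)(+0.20) / ((8.314)(298)) = 7.789.

7.8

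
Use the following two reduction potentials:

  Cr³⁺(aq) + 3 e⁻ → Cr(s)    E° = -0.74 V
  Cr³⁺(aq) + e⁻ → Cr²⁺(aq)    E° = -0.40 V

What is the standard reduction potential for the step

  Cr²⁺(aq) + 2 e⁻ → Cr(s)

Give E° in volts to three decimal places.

-0.910 V

Sequential free energies add, so n₃E°₃ = n₁E°₁ + n₂E°₂.
With n₃ = 3, and the known step contributing 1×(-0.40) V, the unknown satisfies 2·E° = 3×(-0.74) − 1×(-0.40) = -1.820.
E° = -1.820 / 2 = -0.910 V.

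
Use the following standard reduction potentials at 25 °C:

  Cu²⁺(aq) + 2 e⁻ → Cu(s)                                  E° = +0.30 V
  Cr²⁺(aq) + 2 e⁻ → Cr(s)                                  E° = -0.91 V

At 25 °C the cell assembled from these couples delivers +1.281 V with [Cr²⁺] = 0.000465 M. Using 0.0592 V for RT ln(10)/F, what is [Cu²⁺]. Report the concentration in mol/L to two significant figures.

0.12 M

Cu²⁺/Cu is the cathode, Cr²⁺/Cr the anode: E°cell = +1.21 V, n = 2.
Overall reaction: Cu²⁺(aq) + Cr(s) → Cu(s) + Cr²⁺(aq); Q = [Cr²⁺]^1/[Cu²⁺]^1.
From E = E° − (0.0592/n) log Q: log Q = (E° − E)·n/0.0592 = (+1.21 − (+1.281))·2/0.0592 = -2.3986.
So 1·log[Cu²⁺] = 1·log(0.000465) − log Q = -3.3325 − (-2.3986) = -0.9339; [Cu²⁺] = 10^(-0.9339) ≈ 0.12 M.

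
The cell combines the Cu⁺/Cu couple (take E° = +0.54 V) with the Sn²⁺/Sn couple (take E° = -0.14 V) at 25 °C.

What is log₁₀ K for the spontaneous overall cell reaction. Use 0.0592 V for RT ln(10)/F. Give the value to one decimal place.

Cathode: Cu⁺/Cu; anode: Sn²⁺/Sn. E°cell = +0.68 V, n = 2.
log K = nE°cell / 0.0592 = (2)(+0.68) / 0.0592 = 23.0.

23.0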